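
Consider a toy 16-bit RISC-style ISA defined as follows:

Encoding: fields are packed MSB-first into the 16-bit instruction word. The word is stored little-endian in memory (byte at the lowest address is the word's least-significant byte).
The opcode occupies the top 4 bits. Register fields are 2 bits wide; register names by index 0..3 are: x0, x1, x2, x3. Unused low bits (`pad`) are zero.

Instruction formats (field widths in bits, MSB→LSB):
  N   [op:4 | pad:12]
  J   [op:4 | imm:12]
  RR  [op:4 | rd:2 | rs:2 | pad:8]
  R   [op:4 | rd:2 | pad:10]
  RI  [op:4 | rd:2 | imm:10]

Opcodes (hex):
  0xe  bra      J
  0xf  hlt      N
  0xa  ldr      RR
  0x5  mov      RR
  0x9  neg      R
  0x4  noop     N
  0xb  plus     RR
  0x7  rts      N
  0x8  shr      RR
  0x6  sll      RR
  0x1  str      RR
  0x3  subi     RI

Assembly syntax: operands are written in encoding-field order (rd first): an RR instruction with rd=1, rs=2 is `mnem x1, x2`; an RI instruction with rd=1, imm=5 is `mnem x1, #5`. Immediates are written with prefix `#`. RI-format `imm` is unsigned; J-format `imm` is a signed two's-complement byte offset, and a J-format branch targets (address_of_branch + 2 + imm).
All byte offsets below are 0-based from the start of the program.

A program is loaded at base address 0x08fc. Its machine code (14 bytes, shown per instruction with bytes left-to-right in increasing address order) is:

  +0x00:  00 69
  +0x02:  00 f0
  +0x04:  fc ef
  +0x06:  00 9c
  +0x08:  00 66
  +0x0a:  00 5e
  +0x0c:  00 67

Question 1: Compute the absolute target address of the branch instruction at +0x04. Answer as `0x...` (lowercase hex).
+0x04: fc ef ⇒ word 0xeffc (little)
  opcode bits[15:12]=0xe: bra/J
  [11:0] imm=4092 (s12→-4) = #-4
  target = base 0x08fc + off 0x04 + 2 + imm -4 = 0x08fe

0x08fe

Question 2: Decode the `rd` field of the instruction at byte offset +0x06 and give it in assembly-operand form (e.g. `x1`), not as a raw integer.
@+06  little-endian(00 9c) = 0x9c00
  op=0x9c00>>12=0x9 ⇒ neg (R)
  rd: (w>>10)&0x3=0x3 → x3

x3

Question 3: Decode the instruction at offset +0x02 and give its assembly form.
[02] 00 f0 → 0xf000
  top 4b → 0xf → hlt [N]

hlt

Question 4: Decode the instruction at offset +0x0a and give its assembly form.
mov x3, x2

@+0a  little-endian(00 5e) = 0x5e00
  top 4b → 0x5 → mov [RR]
  rd@[11:10]=0x3 ⇒ x3
  rs@[9:8]=0x2 ⇒ x2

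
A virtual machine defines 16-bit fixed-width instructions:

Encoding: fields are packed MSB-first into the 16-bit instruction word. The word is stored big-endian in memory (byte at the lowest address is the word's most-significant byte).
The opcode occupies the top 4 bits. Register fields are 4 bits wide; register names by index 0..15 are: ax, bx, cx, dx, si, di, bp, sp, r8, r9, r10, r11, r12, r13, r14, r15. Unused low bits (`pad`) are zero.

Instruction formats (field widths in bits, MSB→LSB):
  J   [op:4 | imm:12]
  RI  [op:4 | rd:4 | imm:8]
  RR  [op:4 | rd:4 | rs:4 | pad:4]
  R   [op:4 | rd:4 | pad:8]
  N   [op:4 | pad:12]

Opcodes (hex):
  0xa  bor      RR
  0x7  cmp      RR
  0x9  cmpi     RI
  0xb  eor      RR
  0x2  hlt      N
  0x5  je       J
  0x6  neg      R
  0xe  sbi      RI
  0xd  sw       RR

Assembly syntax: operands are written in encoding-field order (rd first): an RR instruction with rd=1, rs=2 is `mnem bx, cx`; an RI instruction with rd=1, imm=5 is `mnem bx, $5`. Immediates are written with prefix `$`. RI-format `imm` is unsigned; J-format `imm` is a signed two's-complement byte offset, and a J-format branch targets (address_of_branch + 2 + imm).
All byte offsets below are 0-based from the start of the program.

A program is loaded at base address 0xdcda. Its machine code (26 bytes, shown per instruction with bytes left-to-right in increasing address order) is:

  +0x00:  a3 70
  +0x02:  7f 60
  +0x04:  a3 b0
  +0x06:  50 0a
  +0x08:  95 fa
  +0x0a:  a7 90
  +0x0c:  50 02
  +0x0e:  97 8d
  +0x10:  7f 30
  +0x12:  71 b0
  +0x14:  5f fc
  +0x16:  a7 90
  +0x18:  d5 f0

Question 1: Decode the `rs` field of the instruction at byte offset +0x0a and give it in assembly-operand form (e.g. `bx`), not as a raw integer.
off 0x0a: read a7 90 as big → 0xa790
  top 4b → 0xa → bor [RR]
  [11:8] rd=7 = sp
  [7:4] rs=9 = r9

r9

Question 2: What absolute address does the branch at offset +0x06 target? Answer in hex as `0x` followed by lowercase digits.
[06] 50 0a → 0x500a
  top 4b → 0x5 → je [J]
  imm@[11:0]=0xa ⇒ $10
  target = base 0xdcda + off 0x06 + 2 + imm 10 = 0xdcec

0xdcec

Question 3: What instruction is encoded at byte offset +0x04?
@+04  big-endian(a3 b0) = 0xa3b0
  opcode bits[15:12]=0xa: bor/RR
  rd: (w>>8)&0xf=0x3 → dx
  rs: (w>>4)&0xf=0xb → r11

bor dx, r11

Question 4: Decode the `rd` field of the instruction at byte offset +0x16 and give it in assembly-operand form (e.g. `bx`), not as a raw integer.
off 0x16: read a7 90 as big → 0xa790
  top 4b → 0xa → bor [RR]
  rd: (w>>8)&0xf=0x7 → sp
  rs: (w>>4)&0xf=0x9 → r9

sp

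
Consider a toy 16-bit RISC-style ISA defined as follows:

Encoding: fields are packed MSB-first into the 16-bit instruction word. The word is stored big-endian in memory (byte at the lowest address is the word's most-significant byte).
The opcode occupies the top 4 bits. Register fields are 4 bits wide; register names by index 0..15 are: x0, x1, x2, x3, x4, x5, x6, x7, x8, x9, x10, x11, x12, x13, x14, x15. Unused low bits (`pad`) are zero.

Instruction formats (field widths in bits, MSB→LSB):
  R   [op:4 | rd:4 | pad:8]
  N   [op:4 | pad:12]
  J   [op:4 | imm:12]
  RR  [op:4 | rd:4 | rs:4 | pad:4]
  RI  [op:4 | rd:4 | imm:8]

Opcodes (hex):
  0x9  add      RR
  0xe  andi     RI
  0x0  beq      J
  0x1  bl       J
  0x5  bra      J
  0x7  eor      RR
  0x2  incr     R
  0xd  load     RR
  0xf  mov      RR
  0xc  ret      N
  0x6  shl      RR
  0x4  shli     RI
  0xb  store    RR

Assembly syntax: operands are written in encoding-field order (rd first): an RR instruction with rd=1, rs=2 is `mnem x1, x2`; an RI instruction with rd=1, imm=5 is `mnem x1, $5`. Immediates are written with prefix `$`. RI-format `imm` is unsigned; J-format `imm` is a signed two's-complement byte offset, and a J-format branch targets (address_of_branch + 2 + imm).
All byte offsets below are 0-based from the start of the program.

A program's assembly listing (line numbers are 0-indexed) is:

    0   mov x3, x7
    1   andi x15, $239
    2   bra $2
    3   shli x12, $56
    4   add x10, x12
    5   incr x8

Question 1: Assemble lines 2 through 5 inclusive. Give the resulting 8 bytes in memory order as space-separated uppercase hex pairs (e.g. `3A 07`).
50 02 4C 38 9A C0 28 00

L2: bra op=0x5:4|imm=2:12 ⇒ 0x5002 ⇒ big 50 02
L3: shli op=0x4:4|rd=12:4|imm=56:8 ⇒ 0x4c38 ⇒ big 4c 38
L4: add op=0x9:4|rd=10:4|rs=12:4|pad=0:4 ⇒ 0x9ac0 ⇒ big 9a c0
L5: incr op=0x2:4|rd=8:4|pad=0:8 ⇒ 0x2800 ⇒ big 28 00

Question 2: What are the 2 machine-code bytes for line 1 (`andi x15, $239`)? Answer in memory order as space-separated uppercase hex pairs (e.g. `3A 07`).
line 1 (andi): pack op=0xe:4|rd=15:4|imm=239:8 = 0xefef; big→ ef ef

EF EF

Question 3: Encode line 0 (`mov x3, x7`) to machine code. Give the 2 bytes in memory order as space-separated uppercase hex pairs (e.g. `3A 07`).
F3 70

line 0 (mov): pack op=0xf:4|rd=3:4|rs=7:4|pad=0:4 = 0xf370; big→ f3 70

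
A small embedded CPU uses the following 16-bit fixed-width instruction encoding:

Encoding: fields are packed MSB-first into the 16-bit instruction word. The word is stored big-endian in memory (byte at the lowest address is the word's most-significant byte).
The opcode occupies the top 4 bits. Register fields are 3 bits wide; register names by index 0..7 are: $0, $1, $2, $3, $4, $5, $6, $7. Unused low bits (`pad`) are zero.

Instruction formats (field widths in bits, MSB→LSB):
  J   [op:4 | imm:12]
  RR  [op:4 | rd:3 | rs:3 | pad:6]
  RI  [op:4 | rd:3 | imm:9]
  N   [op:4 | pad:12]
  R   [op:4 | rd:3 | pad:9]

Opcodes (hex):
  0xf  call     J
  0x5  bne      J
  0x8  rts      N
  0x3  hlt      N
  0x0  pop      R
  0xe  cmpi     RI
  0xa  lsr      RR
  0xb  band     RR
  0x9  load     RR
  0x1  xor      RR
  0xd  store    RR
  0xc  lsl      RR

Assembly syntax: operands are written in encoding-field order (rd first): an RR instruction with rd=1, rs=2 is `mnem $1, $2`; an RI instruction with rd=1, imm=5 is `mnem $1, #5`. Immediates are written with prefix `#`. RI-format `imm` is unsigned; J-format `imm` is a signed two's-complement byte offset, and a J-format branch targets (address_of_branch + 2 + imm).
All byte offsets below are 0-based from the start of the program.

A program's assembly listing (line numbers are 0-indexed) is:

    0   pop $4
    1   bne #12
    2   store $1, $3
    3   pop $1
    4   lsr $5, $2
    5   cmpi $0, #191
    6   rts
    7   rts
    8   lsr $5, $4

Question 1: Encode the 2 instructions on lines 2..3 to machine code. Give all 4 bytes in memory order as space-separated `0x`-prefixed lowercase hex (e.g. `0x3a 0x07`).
0xd2 0xc0 0x02 0x00

2. store fields op=0xd:4|rd=1:3|rs=3:3|pad=0:6 → word d2c0h → d2 c0
3. pop fields op=0x0:4|rd=1:3|pad=0:9 → word 0200h → 02 00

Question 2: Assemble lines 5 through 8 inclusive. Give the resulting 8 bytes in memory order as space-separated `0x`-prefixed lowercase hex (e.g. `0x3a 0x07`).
line 5 (cmpi): pack op=0xe:4|rd=0:3|imm=191:9 = 0xe0bf; big→ e0 bf
line 6 (rts): pack op=0x8:4|pad=0:12 = 0x8000; big→ 80 00
line 7 (rts): pack op=0x8:4|pad=0:12 = 0x8000; big→ 80 00
line 8 (lsr): pack op=0xa:4|rd=5:3|rs=4:3|pad=0:6 = 0xab00; big→ ab 00

0xe0 0xbf 0x80 0x00 0x80 0x00 0xab 0x00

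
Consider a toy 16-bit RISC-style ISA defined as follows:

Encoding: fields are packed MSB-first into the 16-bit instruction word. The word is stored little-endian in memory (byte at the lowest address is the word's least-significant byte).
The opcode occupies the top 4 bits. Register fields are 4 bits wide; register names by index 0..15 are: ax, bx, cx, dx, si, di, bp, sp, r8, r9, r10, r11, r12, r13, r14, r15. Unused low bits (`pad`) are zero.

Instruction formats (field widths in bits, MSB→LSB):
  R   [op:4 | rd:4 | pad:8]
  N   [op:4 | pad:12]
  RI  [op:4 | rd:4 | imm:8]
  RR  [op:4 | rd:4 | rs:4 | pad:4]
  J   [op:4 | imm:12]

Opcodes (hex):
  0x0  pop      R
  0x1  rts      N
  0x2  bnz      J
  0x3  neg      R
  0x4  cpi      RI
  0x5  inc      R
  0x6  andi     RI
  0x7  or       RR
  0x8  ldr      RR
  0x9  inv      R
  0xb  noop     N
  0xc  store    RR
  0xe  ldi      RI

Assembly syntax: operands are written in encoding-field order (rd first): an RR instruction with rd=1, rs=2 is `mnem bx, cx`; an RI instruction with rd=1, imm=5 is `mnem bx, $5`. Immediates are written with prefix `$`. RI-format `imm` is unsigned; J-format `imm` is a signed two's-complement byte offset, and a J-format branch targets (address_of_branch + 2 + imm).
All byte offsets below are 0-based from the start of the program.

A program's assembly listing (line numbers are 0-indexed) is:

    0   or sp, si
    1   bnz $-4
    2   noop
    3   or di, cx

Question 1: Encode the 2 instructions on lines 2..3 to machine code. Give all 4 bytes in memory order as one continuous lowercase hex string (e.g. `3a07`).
00b02075

2. noop fields op=0xb:4|pad=0:12 → word b000h → 00 b0
3. or fields op=0x7:4|rd=5:4|rs=2:4|pad=0:4 → word 7520h → 20 75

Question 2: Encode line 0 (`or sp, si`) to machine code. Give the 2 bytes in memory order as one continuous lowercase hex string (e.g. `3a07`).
0. or fields op=0x7:4|rd=7:4|rs=4:4|pad=0:4 → word 7740h → 40 77

4077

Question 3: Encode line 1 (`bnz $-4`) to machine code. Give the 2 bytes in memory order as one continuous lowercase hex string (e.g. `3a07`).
line 1 (bnz): pack op=0x2:4|imm=-4:12 = 0x2ffc; little→ fc 2f

fc2f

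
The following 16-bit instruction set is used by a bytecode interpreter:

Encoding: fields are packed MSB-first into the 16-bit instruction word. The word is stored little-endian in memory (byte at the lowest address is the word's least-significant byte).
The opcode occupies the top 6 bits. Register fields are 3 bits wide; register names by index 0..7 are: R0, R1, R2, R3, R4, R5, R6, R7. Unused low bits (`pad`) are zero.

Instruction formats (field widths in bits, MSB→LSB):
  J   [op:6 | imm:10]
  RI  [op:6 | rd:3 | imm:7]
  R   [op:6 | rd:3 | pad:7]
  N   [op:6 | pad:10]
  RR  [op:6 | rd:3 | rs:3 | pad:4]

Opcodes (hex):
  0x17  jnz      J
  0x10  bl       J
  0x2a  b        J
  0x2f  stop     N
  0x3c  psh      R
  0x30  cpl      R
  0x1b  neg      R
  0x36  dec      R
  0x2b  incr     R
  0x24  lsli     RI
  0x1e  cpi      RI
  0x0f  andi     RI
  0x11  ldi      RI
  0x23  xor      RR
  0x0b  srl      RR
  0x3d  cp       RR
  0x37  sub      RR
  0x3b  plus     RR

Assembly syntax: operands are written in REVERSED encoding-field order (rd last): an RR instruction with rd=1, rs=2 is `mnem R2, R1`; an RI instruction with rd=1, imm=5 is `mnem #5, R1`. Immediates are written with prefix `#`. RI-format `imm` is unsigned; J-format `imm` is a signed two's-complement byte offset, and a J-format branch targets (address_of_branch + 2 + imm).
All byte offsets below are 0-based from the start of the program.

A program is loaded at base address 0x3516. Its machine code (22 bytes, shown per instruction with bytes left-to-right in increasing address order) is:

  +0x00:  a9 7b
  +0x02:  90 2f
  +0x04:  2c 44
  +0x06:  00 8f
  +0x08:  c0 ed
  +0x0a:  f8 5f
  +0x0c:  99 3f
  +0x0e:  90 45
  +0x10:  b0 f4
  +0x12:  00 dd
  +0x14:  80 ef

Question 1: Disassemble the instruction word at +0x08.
plus R4, R3

@+08  little-endian(c0 ed) = 0xedc0
  top 6b → 0x3b → plus [RR]
  rd: (w>>7)&0x7=0x3 → R3
  rs: (w>>4)&0x7=0x4 → R4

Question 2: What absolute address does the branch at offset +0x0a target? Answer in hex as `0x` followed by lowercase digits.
0x351a

+0x0a: f8 5f ⇒ word 0x5ff8 (little)
  op=0x5ff8>>10=0x17 ⇒ jnz (J)
  [9:0] imm=1016 (s10→-8) = #-8
  target = base 0x3516 + off 0x0a + 2 + imm -8 = 0x351a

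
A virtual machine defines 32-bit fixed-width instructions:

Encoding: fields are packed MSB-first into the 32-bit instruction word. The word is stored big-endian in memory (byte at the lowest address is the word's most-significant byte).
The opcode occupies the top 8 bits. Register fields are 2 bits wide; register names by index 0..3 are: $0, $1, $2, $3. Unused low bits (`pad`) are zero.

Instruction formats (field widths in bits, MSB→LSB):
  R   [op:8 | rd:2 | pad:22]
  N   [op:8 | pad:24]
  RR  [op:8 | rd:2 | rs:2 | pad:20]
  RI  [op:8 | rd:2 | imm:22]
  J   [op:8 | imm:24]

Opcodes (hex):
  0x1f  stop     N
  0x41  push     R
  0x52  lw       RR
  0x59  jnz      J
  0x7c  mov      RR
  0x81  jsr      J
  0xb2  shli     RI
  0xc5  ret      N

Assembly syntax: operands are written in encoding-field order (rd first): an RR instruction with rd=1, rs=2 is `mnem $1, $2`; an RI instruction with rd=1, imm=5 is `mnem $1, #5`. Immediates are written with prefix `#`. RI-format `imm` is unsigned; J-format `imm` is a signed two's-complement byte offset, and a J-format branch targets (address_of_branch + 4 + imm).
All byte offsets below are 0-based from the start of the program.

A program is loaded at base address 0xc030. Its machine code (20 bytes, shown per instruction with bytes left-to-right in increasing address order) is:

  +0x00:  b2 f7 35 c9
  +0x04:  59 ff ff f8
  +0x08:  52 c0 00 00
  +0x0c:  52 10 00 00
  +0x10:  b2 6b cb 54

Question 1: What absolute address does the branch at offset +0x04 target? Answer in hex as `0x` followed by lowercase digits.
0xc030

+0x04: 59 ff ff f8 ⇒ word 0x59fffff8 (big)
  top 8b → 0x59 → jnz [J]
  [23:0] imm=16777208 (s24→-8) = #-8
  target = base 0xc030 + off 0x04 + 4 + imm -8 = 0xc030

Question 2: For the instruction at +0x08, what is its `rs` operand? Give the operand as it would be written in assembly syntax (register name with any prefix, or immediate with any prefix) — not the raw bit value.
[08] 52 c0 00 00 → 0x52c00000
  op=0x52c00000>>24=0x52 ⇒ lw (RR)
  rd@[23:22]=0x3 ⇒ $3
  rs@[21:20]=0x0 ⇒ $0

$0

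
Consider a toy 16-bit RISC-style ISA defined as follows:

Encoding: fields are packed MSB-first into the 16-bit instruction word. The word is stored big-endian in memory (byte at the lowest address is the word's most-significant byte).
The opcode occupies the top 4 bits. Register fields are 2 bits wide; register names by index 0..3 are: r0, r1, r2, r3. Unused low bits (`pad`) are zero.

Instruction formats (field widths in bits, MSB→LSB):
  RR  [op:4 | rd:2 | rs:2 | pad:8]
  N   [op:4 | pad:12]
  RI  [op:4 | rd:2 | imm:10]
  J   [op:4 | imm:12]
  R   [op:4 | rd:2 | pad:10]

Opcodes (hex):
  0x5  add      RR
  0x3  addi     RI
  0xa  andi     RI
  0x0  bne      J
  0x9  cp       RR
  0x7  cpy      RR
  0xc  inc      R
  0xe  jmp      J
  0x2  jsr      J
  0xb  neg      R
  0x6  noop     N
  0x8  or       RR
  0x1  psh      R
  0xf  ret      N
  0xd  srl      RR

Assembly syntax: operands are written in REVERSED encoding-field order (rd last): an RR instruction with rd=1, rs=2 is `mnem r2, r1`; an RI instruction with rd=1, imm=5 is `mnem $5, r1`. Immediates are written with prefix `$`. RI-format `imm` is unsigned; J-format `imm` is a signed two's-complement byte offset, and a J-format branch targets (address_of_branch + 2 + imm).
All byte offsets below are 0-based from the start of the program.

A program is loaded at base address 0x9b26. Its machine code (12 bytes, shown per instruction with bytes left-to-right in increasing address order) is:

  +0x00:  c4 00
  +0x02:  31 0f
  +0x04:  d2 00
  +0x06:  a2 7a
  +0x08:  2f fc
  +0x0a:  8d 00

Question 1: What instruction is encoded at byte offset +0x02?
off 0x02: read 31 0f as big → 0x310f
  top 4b → 0x3 → addi [RI]
  rd: (w>>10)&0x3=0x0 → r0
  imm: (w>>0)&0x3ff=0x10f → $271

addi $271, r0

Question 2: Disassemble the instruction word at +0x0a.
off 0x0a: read 8d 00 as big → 0x8d00
  op=0x8d00>>12=0x8 ⇒ or (RR)
  [11:10] rd=3 = r3
  [9:8] rs=1 = r1

or r1, r3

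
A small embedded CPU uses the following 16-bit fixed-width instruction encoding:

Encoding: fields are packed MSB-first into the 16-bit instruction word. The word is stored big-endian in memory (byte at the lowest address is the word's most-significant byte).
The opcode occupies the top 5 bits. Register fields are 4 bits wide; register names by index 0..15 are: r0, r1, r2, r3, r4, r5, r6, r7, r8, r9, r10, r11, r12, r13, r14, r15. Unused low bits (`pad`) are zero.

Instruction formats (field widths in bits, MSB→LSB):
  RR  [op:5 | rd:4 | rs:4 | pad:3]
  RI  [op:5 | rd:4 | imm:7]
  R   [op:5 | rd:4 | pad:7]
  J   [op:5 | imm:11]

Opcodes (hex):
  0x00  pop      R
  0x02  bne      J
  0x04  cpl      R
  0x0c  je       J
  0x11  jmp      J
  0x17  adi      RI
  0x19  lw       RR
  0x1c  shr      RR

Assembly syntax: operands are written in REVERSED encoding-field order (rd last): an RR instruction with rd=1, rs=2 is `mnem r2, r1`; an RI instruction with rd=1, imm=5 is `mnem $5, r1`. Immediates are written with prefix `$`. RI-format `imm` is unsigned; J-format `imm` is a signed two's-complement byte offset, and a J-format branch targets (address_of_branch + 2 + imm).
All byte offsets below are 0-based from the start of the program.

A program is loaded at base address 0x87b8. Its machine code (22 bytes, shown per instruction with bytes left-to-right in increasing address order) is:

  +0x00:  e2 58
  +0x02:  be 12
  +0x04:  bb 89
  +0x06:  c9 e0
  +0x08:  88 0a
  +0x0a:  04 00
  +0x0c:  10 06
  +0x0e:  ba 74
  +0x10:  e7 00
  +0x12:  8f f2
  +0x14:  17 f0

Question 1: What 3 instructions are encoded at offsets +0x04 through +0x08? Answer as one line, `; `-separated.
off 0x04: read bb 89 as big → 0xbb89
  opcode bits[15:11]=0x17: adi/RI
  [10:7] rd=7 = r7
  [6:0] imm=9 = $9
off 0x06: read c9 e0 as big → 0xc9e0
  opcode bits[15:11]=0x19: lw/RR
  [10:7] rd=3 = r3
  [6:3] rs=12 = r12
off 0x08: read 88 0a as big → 0x880a
  opcode bits[15:11]=0x11: jmp/J
  [10:0] imm=10 = $10

adi $9, r7; lw r12, r3; jmp $10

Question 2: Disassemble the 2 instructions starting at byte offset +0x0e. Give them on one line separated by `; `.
[0e] ba 74 → 0xba74
  op=0xba74>>11=0x17 ⇒ adi (RI)
  [10:7] rd=4 = r4
  [6:0] imm=116 = $116
[10] e7 00 → 0xe700
  op=0xe700>>11=0x1c ⇒ shr (RR)
  [10:7] rd=14 = r14
  [6:3] rs=0 = r0

adi $116, r4; shr r0, r14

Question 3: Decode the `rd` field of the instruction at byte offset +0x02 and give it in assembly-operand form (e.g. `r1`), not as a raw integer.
[02] be 12 → 0xbe12
  op=0xbe12>>11=0x17 ⇒ adi (RI)
  rd: (w>>7)&0xf=0xc → r12
  imm: (w>>0)&0x7f=0x12 → $18

r12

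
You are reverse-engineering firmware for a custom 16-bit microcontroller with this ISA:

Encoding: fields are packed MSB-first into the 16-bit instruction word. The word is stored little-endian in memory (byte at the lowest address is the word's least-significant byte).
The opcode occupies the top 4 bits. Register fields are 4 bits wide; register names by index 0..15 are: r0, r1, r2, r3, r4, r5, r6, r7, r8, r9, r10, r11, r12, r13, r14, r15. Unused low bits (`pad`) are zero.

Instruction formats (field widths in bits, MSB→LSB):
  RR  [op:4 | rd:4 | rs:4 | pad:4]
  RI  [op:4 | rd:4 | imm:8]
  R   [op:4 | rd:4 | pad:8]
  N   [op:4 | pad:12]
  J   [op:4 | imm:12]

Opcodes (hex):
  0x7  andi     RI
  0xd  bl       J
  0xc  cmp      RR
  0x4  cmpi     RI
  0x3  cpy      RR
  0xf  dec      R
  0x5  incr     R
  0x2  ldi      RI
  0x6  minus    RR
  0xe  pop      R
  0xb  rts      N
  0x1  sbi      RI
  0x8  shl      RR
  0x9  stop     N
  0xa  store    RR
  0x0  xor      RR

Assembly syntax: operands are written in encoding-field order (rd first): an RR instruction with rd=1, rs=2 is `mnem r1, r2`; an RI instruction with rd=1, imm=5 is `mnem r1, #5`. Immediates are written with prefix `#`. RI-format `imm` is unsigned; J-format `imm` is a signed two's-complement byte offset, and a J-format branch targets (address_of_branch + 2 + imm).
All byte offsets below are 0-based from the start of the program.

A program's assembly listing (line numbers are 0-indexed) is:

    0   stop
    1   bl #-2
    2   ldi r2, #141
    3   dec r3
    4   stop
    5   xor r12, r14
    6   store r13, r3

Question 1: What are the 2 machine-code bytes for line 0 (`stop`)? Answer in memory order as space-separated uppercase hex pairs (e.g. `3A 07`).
line 0 (stop): pack op=0x9:4|pad=0:12 = 0x9000; little→ 00 90

00 90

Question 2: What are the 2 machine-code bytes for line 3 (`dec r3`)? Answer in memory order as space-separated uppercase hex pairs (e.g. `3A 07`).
00 F3

L3: dec op=0xf:4|rd=3:4|pad=0:8 ⇒ 0xf300 ⇒ little 00 f3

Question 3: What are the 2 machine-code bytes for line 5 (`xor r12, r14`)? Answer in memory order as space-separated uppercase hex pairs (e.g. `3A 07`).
5. xor fields op=0x0:4|rd=12:4|rs=14:4|pad=0:4 → word 0ce0h → e0 0c

E0 0C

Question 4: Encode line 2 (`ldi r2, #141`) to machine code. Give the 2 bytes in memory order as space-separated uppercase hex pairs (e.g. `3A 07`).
line 2 (ldi): pack op=0x2:4|rd=2:4|imm=141:8 = 0x228d; little→ 8d 22

8D 22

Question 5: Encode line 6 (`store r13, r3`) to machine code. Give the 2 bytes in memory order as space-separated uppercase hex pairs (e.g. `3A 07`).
6. store fields op=0xa:4|rd=13:4|rs=3:4|pad=0:4 → word ad30h → 30 ad

30 AD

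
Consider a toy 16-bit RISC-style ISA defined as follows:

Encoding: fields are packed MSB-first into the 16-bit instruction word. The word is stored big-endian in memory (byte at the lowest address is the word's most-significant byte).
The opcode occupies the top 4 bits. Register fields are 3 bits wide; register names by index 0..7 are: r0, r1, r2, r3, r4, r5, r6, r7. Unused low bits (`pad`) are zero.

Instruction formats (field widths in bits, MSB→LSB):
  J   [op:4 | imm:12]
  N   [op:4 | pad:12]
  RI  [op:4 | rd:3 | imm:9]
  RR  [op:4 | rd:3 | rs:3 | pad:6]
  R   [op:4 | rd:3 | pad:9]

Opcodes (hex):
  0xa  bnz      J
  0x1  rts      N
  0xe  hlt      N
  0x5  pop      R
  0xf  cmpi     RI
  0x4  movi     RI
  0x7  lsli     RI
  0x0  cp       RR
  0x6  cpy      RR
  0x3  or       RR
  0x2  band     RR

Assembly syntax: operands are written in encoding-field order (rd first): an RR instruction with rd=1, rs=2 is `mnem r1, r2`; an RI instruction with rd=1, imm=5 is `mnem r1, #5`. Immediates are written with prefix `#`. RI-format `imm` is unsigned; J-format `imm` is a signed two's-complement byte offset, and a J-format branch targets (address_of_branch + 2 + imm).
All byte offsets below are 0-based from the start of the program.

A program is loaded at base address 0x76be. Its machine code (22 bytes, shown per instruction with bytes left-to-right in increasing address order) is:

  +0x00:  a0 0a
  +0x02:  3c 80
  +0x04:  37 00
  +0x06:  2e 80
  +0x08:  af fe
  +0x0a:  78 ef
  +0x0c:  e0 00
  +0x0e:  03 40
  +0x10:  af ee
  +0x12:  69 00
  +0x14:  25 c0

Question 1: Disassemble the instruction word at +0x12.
[12] 69 00 → 0x6900
  top 4b → 0x6 → cpy [RR]
  rd@[11:9]=0x4 ⇒ r4
  rs@[8:6]=0x4 ⇒ r4

cpy r4, r4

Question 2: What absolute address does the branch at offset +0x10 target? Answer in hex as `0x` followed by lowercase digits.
0x76be

off 0x10: read af ee as big → 0xafee
  op=0xafee>>12=0xa ⇒ bnz (J)
  imm@[11:0]=0xfee (s12→-18) ⇒ #-18
  target = base 0x76be + off 0x10 + 2 + imm -18 = 0x76be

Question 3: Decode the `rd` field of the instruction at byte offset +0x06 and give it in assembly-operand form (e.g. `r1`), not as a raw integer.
r7

[06] 2e 80 → 0x2e80
  op=0x2e80>>12=0x2 ⇒ band (RR)
  [11:9] rd=7 = r7
  [8:6] rs=2 = r2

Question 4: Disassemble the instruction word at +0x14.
+0x14: 25 c0 ⇒ word 0x25c0 (big)
  op=0x25c0>>12=0x2 ⇒ band (RR)
  [11:9] rd=2 = r2
  [8:6] rs=7 = r7

band r2, r7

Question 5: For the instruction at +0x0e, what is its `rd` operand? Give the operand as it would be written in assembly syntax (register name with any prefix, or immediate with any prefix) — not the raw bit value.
r1

[0e] 03 40 → 0x0340
  op=0x0340>>12=0x0 ⇒ cp (RR)
  [11:9] rd=1 = r1
  [8:6] rs=5 = r5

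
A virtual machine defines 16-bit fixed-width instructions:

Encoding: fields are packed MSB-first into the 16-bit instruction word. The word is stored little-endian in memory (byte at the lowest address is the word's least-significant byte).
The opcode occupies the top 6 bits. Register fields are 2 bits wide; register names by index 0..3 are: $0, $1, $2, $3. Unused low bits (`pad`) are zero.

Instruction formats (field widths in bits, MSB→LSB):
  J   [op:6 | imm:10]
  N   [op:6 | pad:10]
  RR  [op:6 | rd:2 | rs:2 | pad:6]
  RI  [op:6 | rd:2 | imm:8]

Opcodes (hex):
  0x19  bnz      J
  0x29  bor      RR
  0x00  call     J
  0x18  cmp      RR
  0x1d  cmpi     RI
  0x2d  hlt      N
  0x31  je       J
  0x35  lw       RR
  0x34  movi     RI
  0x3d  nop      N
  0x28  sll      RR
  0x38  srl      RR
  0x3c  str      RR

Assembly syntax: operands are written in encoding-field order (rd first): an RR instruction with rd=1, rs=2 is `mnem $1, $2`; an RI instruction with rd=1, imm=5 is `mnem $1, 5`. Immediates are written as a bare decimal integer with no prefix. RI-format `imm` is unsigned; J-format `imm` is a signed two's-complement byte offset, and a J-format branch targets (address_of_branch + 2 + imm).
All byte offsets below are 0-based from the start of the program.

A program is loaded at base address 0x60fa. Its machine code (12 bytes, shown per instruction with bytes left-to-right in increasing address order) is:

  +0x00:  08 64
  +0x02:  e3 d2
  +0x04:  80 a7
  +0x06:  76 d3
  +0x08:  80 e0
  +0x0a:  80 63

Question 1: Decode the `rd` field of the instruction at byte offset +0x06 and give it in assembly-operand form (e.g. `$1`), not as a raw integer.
+0x06: 76 d3 ⇒ word 0xd376 (little)
  opcode bits[15:10]=0x34: movi/RI
  [9:8] rd=3 = $3
  [7:0] imm=118 = 118

$3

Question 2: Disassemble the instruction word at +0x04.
+0x04: 80 a7 ⇒ word 0xa780 (little)
  top 6b → 0x29 → bor [RR]
  rd: (w>>8)&0x3=0x3 → $3
  rs: (w>>6)&0x3=0x2 → $2

bor $3, $2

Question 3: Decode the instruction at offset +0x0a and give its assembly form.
off 0x0a: read 80 63 as little → 0x6380
  top 6b → 0x18 → cmp [RR]
  rd@[9:8]=0x3 ⇒ $3
  rs@[7:6]=0x2 ⇒ $2

cmp $3, $2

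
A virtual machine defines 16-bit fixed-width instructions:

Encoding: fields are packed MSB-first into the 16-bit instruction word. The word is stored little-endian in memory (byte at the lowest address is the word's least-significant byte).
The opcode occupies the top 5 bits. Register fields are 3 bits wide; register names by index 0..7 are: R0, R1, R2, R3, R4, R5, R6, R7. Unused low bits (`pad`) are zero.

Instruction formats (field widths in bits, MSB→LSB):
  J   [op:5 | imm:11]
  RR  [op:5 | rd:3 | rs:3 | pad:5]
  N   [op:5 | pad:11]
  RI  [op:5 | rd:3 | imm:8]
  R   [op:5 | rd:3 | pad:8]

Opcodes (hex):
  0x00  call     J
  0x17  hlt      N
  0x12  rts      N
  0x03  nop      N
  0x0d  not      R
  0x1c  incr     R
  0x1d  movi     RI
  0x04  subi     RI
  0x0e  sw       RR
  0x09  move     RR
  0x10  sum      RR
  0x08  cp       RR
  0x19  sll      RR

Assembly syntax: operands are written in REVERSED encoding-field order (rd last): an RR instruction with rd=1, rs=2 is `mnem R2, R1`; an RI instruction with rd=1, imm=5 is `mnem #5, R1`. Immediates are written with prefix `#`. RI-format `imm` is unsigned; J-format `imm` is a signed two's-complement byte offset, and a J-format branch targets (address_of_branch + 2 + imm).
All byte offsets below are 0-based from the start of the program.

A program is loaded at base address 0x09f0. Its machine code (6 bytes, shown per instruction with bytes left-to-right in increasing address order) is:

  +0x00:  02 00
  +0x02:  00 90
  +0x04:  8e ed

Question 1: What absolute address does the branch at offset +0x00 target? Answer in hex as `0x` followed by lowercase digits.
off 0x00: read 02 00 as little → 0x0002
  top 5b → 0x0 → call [J]
  imm: (w>>0)&0x7ff=0x2 → #2
  target = base 0x09f0 + off 0x00 + 2 + imm 2 = 0x09f4

0x09f4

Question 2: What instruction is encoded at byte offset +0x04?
movi #142, R5

@+04  little-endian(8e ed) = 0xed8e
  opcode bits[15:11]=0x1d: movi/RI
  [10:8] rd=5 = R5
  [7:0] imm=142 = #142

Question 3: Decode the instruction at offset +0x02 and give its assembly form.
@+02  little-endian(00 90) = 0x9000
  top 5b → 0x12 → rts [N]

rts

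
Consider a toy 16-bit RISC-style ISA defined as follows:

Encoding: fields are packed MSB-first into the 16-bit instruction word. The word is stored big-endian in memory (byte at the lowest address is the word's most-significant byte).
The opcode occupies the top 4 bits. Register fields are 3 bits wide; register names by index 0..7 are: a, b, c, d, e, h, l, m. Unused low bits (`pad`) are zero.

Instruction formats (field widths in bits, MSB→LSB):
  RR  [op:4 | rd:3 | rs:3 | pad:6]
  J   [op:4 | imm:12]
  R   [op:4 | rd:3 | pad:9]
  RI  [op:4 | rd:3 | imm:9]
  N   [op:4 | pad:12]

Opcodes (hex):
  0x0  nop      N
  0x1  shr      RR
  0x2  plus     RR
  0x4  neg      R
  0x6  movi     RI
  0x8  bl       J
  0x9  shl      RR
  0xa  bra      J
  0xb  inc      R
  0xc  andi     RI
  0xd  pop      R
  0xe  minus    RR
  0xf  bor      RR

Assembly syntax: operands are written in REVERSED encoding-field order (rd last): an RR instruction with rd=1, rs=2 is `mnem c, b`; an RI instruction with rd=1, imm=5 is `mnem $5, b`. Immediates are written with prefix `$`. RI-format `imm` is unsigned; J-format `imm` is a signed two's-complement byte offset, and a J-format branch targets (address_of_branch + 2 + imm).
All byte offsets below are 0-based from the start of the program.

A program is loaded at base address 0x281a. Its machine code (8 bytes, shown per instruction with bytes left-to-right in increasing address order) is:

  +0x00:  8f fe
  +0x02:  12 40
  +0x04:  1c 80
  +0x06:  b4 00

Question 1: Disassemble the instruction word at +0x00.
off 0x00: read 8f fe as big → 0x8ffe
  opcode bits[15:12]=0x8: bl/J
  [11:0] imm=4094 (s12→-2) = $-2

bl $-2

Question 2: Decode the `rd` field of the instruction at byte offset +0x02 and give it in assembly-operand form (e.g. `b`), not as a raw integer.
b

@+02  big-endian(12 40) = 0x1240
  opcode bits[15:12]=0x1: shr/RR
  rd: (w>>9)&0x7=0x1 → b
  rs: (w>>6)&0x7=0x1 → b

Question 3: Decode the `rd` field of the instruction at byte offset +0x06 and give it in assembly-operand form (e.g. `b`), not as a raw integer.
+0x06: b4 00 ⇒ word 0xb400 (big)
  opcode bits[15:12]=0xb: inc/R
  rd: (w>>9)&0x7=0x2 → c

c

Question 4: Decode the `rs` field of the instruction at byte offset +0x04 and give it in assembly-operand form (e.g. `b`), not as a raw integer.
@+04  big-endian(1c 80) = 0x1c80
  opcode bits[15:12]=0x1: shr/RR
  rd: (w>>9)&0x7=0x6 → l
  rs: (w>>6)&0x7=0x2 → c

c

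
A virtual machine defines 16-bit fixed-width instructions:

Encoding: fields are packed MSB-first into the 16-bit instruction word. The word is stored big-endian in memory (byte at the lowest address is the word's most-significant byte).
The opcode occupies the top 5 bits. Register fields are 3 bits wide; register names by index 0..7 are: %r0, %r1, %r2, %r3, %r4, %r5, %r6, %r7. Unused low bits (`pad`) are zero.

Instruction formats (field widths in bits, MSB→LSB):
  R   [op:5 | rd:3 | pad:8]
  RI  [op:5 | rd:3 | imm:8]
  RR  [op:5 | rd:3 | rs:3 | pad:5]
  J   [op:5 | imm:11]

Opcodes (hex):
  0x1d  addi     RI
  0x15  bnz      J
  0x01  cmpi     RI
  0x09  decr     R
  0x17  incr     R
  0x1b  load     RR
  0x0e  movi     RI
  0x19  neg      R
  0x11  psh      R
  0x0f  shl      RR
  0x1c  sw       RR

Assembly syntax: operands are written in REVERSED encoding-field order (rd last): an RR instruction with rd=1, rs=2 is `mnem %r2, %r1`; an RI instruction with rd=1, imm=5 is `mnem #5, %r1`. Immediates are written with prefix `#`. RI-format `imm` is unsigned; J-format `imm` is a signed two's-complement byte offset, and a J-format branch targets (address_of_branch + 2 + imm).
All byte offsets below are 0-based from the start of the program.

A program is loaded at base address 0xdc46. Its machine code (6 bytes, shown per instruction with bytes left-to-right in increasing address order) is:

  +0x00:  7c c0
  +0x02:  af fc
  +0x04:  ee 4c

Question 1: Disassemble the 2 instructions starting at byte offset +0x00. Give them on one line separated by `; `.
shl %r6, %r4; bnz #-4

+0x00: 7c c0 ⇒ word 0x7cc0 (big)
  top 5b → 0xf → shl [RR]
  rd: (w>>8)&0x7=0x4 → %r4
  rs: (w>>5)&0x7=0x6 → %r6
+0x02: af fc ⇒ word 0xaffc (big)
  top 5b → 0x15 → bnz [J]
  imm: (w>>0)&0x7ff=0x7fc (s11→-4) → #-4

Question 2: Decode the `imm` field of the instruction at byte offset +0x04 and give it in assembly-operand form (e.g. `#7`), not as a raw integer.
#76

+0x04: ee 4c ⇒ word 0xee4c (big)
  top 5b → 0x1d → addi [RI]
  [10:8] rd=6 = %r6
  [7:0] imm=76 = #76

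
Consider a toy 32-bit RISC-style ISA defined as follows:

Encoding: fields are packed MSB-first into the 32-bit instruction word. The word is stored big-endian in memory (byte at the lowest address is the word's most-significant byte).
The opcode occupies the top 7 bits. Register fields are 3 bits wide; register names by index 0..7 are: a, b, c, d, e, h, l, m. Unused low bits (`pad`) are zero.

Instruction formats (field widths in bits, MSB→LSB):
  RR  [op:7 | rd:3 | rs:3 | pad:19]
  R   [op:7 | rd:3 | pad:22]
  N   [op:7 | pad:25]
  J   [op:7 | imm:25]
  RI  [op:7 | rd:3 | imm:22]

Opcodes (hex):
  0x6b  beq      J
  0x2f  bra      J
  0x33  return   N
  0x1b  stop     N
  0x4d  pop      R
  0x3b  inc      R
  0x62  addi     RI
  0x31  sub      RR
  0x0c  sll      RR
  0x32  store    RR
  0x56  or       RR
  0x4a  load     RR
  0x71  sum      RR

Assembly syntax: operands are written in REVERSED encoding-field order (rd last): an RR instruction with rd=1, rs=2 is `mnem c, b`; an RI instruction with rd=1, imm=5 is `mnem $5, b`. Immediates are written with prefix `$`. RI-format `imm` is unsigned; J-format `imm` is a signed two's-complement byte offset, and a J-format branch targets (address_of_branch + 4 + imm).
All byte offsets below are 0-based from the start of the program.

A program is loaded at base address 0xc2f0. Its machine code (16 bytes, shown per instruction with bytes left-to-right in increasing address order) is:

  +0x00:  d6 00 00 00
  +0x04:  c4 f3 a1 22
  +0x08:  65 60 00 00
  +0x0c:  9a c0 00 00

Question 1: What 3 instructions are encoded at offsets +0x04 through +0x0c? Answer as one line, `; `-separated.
addi $3383586, d; store e, h; pop d

+0x04: c4 f3 a1 22 ⇒ word 0xc4f3a122 (big)
  top 7b → 0x62 → addi [RI]
  [24:22] rd=3 = d
  [21:0] imm=3383586 = $3383586
+0x08: 65 60 00 00 ⇒ word 0x65600000 (big)
  top 7b → 0x32 → store [RR]
  [24:22] rd=5 = h
  [21:19] rs=4 = e
+0x0c: 9a c0 00 00 ⇒ word 0x9ac00000 (big)
  top 7b → 0x4d → pop [R]
  [24:22] rd=3 = d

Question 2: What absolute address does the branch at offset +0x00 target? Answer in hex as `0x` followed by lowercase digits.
0xc2f4

[00] d6 00 00 00 → 0xd6000000
  top 7b → 0x6b → beq [J]
  [24:0] imm=0 = $0
  target = base 0xc2f0 + off 0x00 + 4 + imm 0 = 0xc2f4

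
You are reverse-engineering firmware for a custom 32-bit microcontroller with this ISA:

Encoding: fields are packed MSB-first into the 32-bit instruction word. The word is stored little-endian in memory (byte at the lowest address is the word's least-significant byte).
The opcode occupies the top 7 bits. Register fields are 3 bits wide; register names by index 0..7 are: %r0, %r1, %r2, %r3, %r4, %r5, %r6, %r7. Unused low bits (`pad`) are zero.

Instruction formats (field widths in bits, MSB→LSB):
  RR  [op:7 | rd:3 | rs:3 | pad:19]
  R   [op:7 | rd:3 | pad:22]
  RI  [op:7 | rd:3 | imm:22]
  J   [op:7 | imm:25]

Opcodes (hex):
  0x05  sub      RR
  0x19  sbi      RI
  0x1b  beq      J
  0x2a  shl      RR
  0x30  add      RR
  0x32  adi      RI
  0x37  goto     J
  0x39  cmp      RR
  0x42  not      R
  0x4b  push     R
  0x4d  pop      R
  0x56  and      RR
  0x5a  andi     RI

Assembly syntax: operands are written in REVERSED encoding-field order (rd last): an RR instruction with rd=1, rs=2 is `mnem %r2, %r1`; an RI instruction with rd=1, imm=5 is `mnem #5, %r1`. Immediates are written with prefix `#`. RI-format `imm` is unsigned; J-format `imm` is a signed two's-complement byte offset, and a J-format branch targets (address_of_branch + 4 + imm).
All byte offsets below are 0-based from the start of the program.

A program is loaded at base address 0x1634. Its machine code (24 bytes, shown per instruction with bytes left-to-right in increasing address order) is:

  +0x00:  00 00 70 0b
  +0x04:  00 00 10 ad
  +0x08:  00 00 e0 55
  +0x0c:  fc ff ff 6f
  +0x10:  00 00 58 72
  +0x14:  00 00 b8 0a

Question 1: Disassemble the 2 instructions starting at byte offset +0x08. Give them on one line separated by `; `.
shl %r4, %r7; goto #-4

off 0x08: read 00 00 e0 55 as little → 0x55e00000
  op=0x55e00000>>25=0x2a ⇒ shl (RR)
  [24:22] rd=7 = %r7
  [21:19] rs=4 = %r4
off 0x0c: read fc ff ff 6f as little → 0x6ffffffc
  op=0x6ffffffc>>25=0x37 ⇒ goto (J)
  [24:0] imm=33554428 (s25→-4) = #-4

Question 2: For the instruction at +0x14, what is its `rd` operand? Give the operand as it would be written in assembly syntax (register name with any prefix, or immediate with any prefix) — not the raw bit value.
+0x14: 00 00 b8 0a ⇒ word 0x0ab80000 (little)
  op=0x0ab80000>>25=0x5 ⇒ sub (RR)
  rd@[24:22]=0x2 ⇒ %r2
  rs@[21:19]=0x7 ⇒ %r7

%r2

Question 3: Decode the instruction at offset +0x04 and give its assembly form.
and %r2, %r4

+0x04: 00 00 10 ad ⇒ word 0xad100000 (little)
  top 7b → 0x56 → and [RR]
  rd: (w>>22)&0x7=0x4 → %r4
  rs: (w>>19)&0x7=0x2 → %r2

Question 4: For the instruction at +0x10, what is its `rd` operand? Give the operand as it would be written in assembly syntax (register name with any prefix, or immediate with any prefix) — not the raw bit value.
off 0x10: read 00 00 58 72 as little → 0x72580000
  op=0x72580000>>25=0x39 ⇒ cmp (RR)
  rd: (w>>22)&0x7=0x1 → %r1
  rs: (w>>19)&0x7=0x3 → %r3

%r1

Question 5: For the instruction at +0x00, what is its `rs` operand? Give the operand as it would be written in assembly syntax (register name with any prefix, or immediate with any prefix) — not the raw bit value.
[00] 00 00 70 0b → 0x0b700000
  op=0x0b700000>>25=0x5 ⇒ sub (RR)
  rd@[24:22]=0x5 ⇒ %r5
  rs@[21:19]=0x6 ⇒ %r6

%r6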